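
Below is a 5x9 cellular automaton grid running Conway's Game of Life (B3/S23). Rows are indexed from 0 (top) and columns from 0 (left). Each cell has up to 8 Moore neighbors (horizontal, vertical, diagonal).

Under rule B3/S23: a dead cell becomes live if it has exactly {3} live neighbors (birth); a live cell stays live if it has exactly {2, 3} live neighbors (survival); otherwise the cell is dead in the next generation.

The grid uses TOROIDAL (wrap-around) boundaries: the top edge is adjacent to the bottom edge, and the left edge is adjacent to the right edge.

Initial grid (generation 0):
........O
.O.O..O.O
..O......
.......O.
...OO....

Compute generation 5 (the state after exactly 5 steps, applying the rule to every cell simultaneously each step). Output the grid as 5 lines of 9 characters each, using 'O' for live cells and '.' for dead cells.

Answer: .OOO.....
...O.....
.O.O.....
.O.O.....
...O.....

Derivation:
Simulating step by step:
Generation 0 (given above): 9 live cells
Generation 1: 11 live cells
O.OOO..O.
O.O....O.
..O....O.
...O.....
.........
Generation 2: 11 live cells
..OO.....
..O...OO.
.OOO....O
.........
..O.O....
Generation 3: 9 live cells
.OO......
.......O.
.OOO...O.
.O.......
..O......
Generation 4: 8 live cells
.OO......
...O.....
.OO......
.O.O.....
..O......
Generation 5: 9 live cells
(generation 5 grid is the final answer)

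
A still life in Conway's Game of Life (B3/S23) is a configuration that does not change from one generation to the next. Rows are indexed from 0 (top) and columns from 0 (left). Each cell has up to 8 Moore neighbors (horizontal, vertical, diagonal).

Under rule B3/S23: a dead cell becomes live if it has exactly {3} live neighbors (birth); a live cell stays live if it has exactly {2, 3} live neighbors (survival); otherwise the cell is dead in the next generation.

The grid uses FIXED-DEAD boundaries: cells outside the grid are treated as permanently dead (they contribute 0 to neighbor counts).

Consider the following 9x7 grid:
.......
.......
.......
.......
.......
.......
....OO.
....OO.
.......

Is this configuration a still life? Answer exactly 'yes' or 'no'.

Compute generation 1 and compare to generation 0 (given above):
Generation 1:
.......
.......
.......
.......
.......
.......
....OO.
....OO.
.......
The grids are IDENTICAL -> still life.

Answer: yes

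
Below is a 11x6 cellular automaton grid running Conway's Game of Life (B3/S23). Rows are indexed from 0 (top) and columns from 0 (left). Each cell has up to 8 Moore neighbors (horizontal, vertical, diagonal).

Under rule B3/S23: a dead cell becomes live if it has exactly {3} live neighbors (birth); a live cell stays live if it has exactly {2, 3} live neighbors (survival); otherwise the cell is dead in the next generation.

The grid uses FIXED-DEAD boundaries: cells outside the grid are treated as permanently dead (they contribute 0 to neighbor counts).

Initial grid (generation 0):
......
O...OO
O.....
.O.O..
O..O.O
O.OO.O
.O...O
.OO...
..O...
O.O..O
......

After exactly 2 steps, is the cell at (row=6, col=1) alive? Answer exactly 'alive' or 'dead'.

Answer: dead

Derivation:
Simulating step by step:
Generation 0 (given above): 21 live cells
Generation 1: 21 live cells
......
......
OO..O.
OOO.O.
O..O..
O.OO.O
O..OO.
.OO...
..OO..
.O....
......
Generation 2: 14 live cells
......
......
O.OO..
..O.O.
O.....
O.O...
O...O.
.O..O.
...O..
..O...
......

Cell (6,1) at generation 2: 0 -> dead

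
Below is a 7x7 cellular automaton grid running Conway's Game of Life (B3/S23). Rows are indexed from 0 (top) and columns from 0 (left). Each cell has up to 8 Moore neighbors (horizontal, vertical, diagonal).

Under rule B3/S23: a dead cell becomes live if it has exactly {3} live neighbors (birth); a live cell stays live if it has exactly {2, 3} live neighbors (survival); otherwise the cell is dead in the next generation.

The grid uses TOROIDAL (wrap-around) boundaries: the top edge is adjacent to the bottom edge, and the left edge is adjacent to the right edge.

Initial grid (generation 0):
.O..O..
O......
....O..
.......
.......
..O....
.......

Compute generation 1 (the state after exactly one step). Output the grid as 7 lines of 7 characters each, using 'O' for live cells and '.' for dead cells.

Simulating step by step:
Generation 0 (given above): 5 live cells
Generation 1: 0 live cells
(generation 1 grid is the final answer)

Answer: .......
.......
.......
.......
.......
.......
.......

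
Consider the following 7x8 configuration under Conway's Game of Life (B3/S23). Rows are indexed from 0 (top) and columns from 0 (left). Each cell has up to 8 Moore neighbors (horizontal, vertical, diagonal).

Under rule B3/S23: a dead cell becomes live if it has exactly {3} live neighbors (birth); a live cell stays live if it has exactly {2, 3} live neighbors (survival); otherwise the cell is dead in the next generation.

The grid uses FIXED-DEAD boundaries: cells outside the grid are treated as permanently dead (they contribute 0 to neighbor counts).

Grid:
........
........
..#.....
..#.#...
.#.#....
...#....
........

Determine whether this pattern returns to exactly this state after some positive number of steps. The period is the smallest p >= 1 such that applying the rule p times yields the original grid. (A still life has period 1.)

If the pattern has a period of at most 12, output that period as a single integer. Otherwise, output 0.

Simulating and comparing each generation to the original:
Gen 0 (original, given above): 6 live cells
Gen 1: 6 live cells, differs from original
Gen 2: 6 live cells, MATCHES original -> period = 2

Answer: 2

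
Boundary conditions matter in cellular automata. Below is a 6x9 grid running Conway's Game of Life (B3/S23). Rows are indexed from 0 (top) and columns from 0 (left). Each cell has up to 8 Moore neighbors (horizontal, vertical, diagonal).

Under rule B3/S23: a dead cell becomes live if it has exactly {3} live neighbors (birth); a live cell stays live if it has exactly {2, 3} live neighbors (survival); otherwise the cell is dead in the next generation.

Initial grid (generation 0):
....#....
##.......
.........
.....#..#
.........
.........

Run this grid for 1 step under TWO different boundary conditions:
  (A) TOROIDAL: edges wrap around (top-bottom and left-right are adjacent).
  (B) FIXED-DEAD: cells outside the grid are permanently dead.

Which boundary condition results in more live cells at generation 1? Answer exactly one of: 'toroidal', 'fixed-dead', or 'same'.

Answer: toroidal

Derivation:
Under TOROIDAL boundary, generation 1:
.........
.........
#........
.........
.........
.........
Population = 1

Under FIXED-DEAD boundary, generation 1:
.........
.........
.........
.........
.........
.........
Population = 0

Comparison: toroidal=1, fixed-dead=0 -> toroidal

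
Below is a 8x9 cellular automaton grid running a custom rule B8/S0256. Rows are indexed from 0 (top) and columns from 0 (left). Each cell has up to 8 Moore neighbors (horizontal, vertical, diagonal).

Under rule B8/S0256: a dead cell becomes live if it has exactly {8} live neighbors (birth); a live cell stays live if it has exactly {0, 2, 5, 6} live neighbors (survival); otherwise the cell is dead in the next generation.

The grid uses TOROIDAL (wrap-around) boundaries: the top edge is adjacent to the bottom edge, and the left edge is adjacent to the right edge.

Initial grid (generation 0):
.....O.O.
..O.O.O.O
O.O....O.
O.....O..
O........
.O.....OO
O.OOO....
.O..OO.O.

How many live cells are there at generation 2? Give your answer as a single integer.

Answer: 1

Derivation:
Simulating step by step:
Generation 0 (given above): 23 live cells
Generation 1: 3 live cells
.........
.........
O........
O........
.........
.........
.........
.O.......
Generation 2: 1 live cells
.........
.........
.........
.........
.........
.........
.........
.O.......
Population at generation 2: 1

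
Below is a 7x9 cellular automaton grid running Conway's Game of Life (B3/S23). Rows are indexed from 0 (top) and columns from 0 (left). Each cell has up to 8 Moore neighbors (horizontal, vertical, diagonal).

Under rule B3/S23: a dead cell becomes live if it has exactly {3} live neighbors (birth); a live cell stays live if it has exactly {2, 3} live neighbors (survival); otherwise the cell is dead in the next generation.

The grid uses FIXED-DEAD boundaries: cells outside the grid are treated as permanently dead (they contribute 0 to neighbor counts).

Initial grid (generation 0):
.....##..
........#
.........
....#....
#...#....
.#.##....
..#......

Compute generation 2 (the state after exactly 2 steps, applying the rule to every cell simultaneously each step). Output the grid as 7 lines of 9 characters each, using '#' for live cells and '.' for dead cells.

Simulating step by step:
Generation 0 (given above): 10 live cells
Generation 1: 8 live cells
.........
.........
.........
.........
....##...
.####....
..##.....
Generation 2: 7 live cells
(generation 2 grid is the final answer)

Answer: .........
.........
.........
.........
..#.##...
.#...#...
.#..#....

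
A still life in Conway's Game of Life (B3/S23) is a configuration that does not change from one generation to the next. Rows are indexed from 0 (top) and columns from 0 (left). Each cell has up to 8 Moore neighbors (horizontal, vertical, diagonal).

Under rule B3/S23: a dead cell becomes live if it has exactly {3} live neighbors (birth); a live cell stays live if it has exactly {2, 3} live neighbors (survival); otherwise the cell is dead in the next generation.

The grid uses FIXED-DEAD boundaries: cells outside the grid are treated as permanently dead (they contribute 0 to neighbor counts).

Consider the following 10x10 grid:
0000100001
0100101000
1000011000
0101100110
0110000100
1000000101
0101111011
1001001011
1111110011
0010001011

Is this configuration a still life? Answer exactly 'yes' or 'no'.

Answer: no

Derivation:
Compute generation 1 and compare to generation 0 (given above):
Generation 1:
0000010000
0000101000
1111001000
1101110110
1111001100
1001110101
1111111000
1000001000
1000111000
0010110111
Cell (0,4) differs: gen0=1 vs gen1=0 -> NOT a still life.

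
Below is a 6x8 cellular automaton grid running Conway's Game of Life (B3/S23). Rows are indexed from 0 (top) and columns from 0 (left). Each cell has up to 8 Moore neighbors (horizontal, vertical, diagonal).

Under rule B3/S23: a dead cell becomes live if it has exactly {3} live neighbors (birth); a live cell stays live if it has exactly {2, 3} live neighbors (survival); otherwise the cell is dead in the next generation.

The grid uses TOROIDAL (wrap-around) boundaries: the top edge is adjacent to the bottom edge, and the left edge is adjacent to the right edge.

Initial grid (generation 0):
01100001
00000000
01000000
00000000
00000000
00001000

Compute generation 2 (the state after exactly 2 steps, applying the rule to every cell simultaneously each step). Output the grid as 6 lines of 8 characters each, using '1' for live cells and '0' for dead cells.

Answer: 01000000
01000000
01000000
00000000
00000000
00000000

Derivation:
Simulating step by step:
Generation 0 (given above): 5 live cells
Generation 1: 3 live cells
00000000
11100000
00000000
00000000
00000000
00000000
Generation 2: 3 live cells
(generation 2 grid is the final answer)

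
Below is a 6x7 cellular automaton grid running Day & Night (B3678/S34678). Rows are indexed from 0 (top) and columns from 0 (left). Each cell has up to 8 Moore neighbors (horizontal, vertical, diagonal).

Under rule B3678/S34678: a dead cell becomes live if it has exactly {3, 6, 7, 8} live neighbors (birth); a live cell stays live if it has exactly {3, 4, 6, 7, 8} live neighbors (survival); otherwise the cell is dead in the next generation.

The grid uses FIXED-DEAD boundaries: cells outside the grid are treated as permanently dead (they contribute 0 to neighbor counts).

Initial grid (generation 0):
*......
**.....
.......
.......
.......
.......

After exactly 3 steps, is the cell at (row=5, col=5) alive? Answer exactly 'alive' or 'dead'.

Simulating step by step:
Generation 0 (given above): 3 live cells
Generation 1: 1 live cells
.*.....
.......
.......
.......
.......
.......
Generation 2: 0 live cells
.......
.......
.......
.......
.......
.......
Generation 3: 0 live cells
.......
.......
.......
.......
.......
.......

Cell (5,5) at generation 3: 0 -> dead

Answer: dead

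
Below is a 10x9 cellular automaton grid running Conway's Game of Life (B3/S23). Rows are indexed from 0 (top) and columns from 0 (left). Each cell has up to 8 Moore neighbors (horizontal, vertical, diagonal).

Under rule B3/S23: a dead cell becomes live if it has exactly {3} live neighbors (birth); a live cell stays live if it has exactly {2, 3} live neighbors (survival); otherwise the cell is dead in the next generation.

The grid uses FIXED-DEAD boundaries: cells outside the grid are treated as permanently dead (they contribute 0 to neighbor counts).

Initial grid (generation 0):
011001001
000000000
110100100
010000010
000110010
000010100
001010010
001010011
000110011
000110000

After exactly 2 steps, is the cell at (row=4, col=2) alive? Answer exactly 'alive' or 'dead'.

Simulating step by step:
Generation 0 (given above): 28 live cells
Generation 1: 32 live cells
000000000
100000000
111000000
110110110
000111110
000010110
000010111
001011100
001001011
000110000
Generation 2: 14 live cells
000000000
100000000
001100000
100000010
001000001
000000000
000010001
000010000
001000010
000110000

Cell (4,2) at generation 2: 1 -> alive

Answer: alive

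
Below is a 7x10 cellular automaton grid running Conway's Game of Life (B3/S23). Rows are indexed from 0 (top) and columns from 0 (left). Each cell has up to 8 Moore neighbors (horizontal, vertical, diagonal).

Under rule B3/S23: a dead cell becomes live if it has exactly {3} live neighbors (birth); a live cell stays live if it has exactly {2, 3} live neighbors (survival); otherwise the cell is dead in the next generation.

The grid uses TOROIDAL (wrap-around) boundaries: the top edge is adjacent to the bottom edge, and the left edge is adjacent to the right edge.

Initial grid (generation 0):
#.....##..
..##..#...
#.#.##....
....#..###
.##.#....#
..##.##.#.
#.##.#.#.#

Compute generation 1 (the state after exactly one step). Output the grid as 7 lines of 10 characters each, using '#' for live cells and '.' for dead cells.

Answer: #...##.###
..###.##..
.##.######
..#.#...##
###.#.#..#
.....####.
#.##.#...#

Derivation:
Simulating step by step:
Generation 0 (given above): 29 live cells
Generation 1: 38 live cells
(generation 1 grid is the final answer)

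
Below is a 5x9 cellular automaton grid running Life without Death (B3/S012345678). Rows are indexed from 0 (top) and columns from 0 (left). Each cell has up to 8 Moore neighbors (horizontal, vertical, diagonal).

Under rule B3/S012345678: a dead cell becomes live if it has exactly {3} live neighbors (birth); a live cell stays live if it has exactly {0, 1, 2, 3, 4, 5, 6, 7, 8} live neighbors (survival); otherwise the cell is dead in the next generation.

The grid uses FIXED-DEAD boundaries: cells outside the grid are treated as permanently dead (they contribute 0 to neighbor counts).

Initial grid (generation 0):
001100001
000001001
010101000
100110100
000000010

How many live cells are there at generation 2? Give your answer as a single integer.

Answer: 28

Derivation:
Simulating step by step:
Generation 0 (given above): 13 live cells
Generation 1: 18 live cells
001100001
000101001
011101100
101111100
000000010
Generation 2: 28 live cells
001110001
010101111
011101110
101111110
000111110
Population at generation 2: 28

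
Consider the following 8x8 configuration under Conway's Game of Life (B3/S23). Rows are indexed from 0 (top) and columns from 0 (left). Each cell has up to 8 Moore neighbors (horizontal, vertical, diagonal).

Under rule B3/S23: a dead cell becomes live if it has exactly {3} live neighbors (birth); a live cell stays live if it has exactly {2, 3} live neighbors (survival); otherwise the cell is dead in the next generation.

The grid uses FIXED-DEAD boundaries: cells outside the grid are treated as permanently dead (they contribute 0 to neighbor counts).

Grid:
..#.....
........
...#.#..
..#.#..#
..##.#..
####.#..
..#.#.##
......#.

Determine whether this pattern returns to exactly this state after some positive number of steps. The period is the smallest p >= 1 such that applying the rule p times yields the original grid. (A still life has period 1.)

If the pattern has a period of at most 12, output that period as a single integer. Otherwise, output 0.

Simulating and comparing each generation to the original:
Gen 0 (original, given above): 19 live cells
Gen 1: 15 live cells, differs from original
Gen 2: 12 live cells, differs from original
Gen 3: 15 live cells, differs from original
Gen 4: 11 live cells, differs from original
Gen 5: 9 live cells, differs from original
Gen 6: 8 live cells, differs from original
Gen 7: 9 live cells, differs from original
Gen 8: 12 live cells, differs from original
Gen 9: 11 live cells, differs from original
Gen 10: 17 live cells, differs from original
Gen 11: 10 live cells, differs from original
Gen 12: 9 live cells, differs from original
No period found within 12 steps.

Answer: 0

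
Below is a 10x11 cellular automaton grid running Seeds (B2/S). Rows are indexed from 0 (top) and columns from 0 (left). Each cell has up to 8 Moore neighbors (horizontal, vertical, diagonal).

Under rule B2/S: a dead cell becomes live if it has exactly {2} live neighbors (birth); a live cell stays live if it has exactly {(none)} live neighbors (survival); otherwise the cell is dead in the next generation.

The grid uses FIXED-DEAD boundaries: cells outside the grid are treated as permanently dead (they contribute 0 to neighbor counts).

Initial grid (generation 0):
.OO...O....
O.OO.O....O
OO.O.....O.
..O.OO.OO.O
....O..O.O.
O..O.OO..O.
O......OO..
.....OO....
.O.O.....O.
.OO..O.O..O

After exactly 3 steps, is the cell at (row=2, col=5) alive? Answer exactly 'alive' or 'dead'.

Simulating step by step:
Generation 0 (given above): 39 live cells
Generation 1: 28 live cells
O...OO.....
......O..O.
.......O...
O..........
.OO........
.O........O
.O.......O.
OOO.O....O.
O......OO.O
O..OO.O.OO.
Generation 2: 16 live cells
......O....
....O..OO..
......O.O..
..O........
...........
.........O.
...O....O..
...O...O...
......O....
.O...O....O
Generation 3: 21 live cells
.....O..O..
.........O.
...O.O...O.
.......O...
...........
........O..
..O.O..O.O.
..O.O.O.O..
..O.OO.O...
......O....

Cell (2,5) at generation 3: 1 -> alive

Answer: alive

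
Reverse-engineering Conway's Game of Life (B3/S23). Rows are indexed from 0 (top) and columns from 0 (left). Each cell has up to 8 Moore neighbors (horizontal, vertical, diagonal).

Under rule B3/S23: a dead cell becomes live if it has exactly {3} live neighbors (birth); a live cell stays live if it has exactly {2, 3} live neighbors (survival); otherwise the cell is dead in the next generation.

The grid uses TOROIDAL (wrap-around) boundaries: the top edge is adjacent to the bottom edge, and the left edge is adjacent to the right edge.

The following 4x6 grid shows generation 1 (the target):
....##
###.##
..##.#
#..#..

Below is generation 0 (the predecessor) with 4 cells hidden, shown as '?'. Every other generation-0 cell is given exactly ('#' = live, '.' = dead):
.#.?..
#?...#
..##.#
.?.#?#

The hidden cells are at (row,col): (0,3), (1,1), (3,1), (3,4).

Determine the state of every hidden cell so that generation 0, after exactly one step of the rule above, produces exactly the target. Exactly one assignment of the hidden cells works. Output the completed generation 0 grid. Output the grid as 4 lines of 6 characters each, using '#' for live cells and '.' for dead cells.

Hidden generation-0 cells (in order): (0,3), (1,1), (3,1), (3,4).
A hidden cell only influences target cells in its own 3x3 neighborhood. Try each of the 2^4 = 16 assignments, step the completed generation 0 forward once under B3/S23, and compare with the target:
  (0,3)=. (1,1)=. (3,1)=. (3,4)=. -> step reproduces the target at every cell -> ACCEPT
  (0,3)=. (1,1)=. (3,1)=. (3,4)=# -> step gives (0,4)='.' but target has '#' -> reject
  (0,3)=. (1,1)=. (3,1)=# (3,4)=. -> step gives (0,1)='#' but target has '.' -> reject
  (0,3)=. (1,1)=. (3,1)=# (3,4)=# -> step gives (0,1)='#' but target has '.' -> reject
  (0,3)=. (1,1)=# (3,1)=. (3,4)=. -> step gives (0,1)='#' but target has '.' -> reject
  (0,3)=. (1,1)=# (3,1)=. (3,4)=# -> step gives (0,1)='#' but target has '.' -> reject
  (0,3)=. (1,1)=# (3,1)=# (3,4)=. -> step gives (0,1)='#' but target has '.' -> reject
  (0,3)=. (1,1)=# (3,1)=# (3,4)=# -> step gives (0,1)='#' but target has '.' -> reject
  (0,3)=# (1,1)=. (3,1)=. (3,4)=. -> step gives (0,2)='#' but target has '.' -> reject
  (0,3)=# (1,1)=. (3,1)=. (3,4)=# -> step gives (0,2)='#' but target has '.' -> reject
  (0,3)=# (1,1)=. (3,1)=# (3,4)=. -> step gives (0,1)='#' but target has '.' -> reject
  (0,3)=# (1,1)=. (3,1)=# (3,4)=# -> step gives (0,1)='#' but target has '.' -> reject
  (0,3)=# (1,1)=# (3,1)=. (3,4)=. -> step gives (0,1)='#' but target has '.' -> reject
  (0,3)=# (1,1)=# (3,1)=. (3,4)=# -> step gives (0,1)='#' but target has '.' -> reject
  (0,3)=# (1,1)=# (3,1)=# (3,4)=. -> step gives (0,1)='#' but target has '.' -> reject
  (0,3)=# (1,1)=# (3,1)=# (3,4)=# -> step gives (0,1)='#' but target has '.' -> reject
Unique solution: (0,3)=dead, (1,1)=dead, (3,1)=dead, (3,4)=dead.
Check: live-neighbor counts of every cell in the completed generation 0:
412133
333232
422253
324241
Applying B3/S23 to generation 0 with these counts gives:
....##
###.##
..##.#
#..#..
which matches the target exactly.

Answer: .#....
#....#
..##.#
...#.#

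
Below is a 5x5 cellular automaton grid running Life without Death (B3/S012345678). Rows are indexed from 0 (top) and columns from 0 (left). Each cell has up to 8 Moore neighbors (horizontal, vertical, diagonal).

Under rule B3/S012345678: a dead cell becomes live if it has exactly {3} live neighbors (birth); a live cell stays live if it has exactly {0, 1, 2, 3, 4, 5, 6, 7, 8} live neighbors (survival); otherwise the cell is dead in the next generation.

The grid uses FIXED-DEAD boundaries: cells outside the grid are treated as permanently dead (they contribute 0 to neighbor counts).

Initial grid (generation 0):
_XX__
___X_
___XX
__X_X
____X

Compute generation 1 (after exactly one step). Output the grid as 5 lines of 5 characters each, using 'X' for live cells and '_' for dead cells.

Answer: _XX__
___XX
__XXX
__X_X
___XX

Derivation:
Simulating step by step:
Generation 0 (given above): 8 live cells
Generation 1: 11 live cells
(generation 1 grid is the final answer)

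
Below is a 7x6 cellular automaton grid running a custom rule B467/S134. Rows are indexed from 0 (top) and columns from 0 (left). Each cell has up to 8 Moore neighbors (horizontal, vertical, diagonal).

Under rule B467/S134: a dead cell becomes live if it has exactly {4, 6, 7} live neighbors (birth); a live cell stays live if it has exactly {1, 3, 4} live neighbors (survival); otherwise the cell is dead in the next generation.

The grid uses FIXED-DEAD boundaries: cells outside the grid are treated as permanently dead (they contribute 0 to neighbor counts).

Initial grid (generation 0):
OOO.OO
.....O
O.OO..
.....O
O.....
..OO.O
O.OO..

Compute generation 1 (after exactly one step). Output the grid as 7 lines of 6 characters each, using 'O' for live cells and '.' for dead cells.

Simulating step by step:
Generation 0 (given above): 17 live cells
Generation 1: 12 live cells
(generation 1 grid is the final answer)

Answer: O.O...
..OOO.
..OO..
......
......
.OOO..
..OO..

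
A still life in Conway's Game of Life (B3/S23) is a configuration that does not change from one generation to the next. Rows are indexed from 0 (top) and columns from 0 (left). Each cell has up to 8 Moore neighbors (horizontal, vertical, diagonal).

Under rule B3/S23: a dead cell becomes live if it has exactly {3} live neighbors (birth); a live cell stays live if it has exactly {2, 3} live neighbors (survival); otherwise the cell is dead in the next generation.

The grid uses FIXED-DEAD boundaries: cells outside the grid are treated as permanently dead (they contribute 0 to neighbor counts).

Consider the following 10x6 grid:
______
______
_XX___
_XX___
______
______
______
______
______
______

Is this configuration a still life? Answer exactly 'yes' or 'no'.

Answer: yes

Derivation:
Compute generation 1 and compare to generation 0 (given above):
Generation 1:
______
______
_XX___
_XX___
______
______
______
______
______
______
The grids are IDENTICAL -> still life.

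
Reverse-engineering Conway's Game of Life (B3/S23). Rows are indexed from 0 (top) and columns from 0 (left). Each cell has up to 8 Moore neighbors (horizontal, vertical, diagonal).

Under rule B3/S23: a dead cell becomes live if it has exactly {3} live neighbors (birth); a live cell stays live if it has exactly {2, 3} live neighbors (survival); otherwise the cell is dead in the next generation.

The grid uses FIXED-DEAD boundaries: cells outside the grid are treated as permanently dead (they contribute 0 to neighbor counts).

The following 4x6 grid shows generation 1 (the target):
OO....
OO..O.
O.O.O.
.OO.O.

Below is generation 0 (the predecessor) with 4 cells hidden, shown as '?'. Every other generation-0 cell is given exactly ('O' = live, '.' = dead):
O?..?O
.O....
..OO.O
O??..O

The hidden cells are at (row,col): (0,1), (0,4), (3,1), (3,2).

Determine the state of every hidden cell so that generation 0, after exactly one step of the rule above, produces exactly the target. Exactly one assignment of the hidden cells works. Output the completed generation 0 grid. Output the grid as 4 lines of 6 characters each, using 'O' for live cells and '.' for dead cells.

Hidden generation-0 cells (in order): (0,1), (0,4), (3,1), (3,2).
A hidden cell only influences target cells in its own 3x3 neighborhood. Try each of the 2^4 = 16 assignments, step the completed generation 0 forward once under B3/S23, and compare with the target:
  (0,1)=. (0,4)=. (3,1)=. (3,2)=. -> step gives (0,0)='.' but target has 'O' -> reject
  (0,1)=. (0,4)=. (3,1)=. (3,2)=O -> step gives (0,0)='.' but target has 'O' -> reject
  (0,1)=. (0,4)=. (3,1)=O (3,2)=. -> step gives (0,0)='.' but target has 'O' -> reject
  (0,1)=. (0,4)=. (3,1)=O (3,2)=O -> step gives (0,0)='.' but target has 'O' -> reject
  (0,1)=. (0,4)=O (3,1)=. (3,2)=. -> step gives (0,0)='.' but target has 'O' -> reject
  (0,1)=. (0,4)=O (3,1)=. (3,2)=O -> step gives (0,0)='.' but target has 'O' -> reject
  (0,1)=. (0,4)=O (3,1)=O (3,2)=. -> step gives (0,0)='.' but target has 'O' -> reject
  (0,1)=. (0,4)=O (3,1)=O (3,2)=O -> step gives (0,0)='.' but target has 'O' -> reject
  (0,1)=O (0,4)=. (3,1)=. (3,2)=. -> step gives (2,0)='.' but target has 'O' -> reject
  (0,1)=O (0,4)=. (3,1)=. (3,2)=O -> step gives (2,0)='.' but target has 'O' -> reject
  (0,1)=O (0,4)=. (3,1)=O (3,2)=. -> step reproduces the target at every cell -> ACCEPT
  (0,1)=O (0,4)=. (3,1)=O (3,2)=O -> step gives (2,2)='.' but target has 'O' -> reject
  (0,1)=O (0,4)=O (3,1)=. (3,2)=. -> step gives (1,3)='O' but target has '.' -> reject
  (0,1)=O (0,4)=O (3,1)=. (3,2)=O -> step gives (1,3)='O' but target has '.' -> reject
  (0,1)=O (0,4)=O (3,1)=O (3,2)=. -> step gives (1,3)='O' but target has '.' -> reject
  (0,1)=O (0,4)=O (3,1)=O (3,2)=O -> step gives (1,3)='O' but target has '.' -> reject
Unique solution: (0,1)=live, (0,4)=dead, (3,1)=live, (3,2)=dead.
Check: live-neighbor counts of every cell in the completed generation 0:
222010
334232
343131
123231
Applying B3/S23 to generation 0 with these counts gives:
OO....
OO..O.
O.O.O.
.OO.O.
which matches the target exactly.

Answer: OO...O
.O....
..OO.O
OO...O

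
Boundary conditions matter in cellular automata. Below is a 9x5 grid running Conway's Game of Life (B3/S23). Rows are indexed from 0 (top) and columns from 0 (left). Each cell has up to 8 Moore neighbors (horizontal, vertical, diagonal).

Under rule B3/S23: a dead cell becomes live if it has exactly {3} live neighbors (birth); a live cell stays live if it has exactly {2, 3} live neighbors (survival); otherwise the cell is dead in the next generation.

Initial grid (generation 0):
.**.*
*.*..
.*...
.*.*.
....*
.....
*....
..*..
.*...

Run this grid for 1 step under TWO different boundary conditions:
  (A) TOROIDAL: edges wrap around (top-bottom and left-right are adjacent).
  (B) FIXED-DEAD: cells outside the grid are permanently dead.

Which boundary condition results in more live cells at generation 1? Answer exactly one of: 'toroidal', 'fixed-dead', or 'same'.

Answer: toroidal

Derivation:
Under TOROIDAL boundary, generation 1:
..**.
*.**.
**...
*.*..
.....
.....
.....
.*...
**.*.
Population = 13

Under FIXED-DEAD boundary, generation 1:
.***.
*.**.
**...
..*..
.....
.....
.....
.*...
.....
Population = 10

Comparison: toroidal=13, fixed-dead=10 -> toroidal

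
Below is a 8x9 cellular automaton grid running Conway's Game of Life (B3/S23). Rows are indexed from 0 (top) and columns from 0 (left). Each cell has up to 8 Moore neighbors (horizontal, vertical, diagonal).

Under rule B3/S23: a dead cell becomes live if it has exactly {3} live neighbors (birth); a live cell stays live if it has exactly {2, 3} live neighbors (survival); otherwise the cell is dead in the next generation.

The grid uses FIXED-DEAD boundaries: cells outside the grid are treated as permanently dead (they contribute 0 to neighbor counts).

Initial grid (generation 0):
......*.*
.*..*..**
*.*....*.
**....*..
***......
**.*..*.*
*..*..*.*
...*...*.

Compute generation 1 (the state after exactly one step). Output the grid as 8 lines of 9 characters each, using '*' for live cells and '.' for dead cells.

Simulating step by step:
Generation 0 (given above): 26 live cells
Generation 1: 18 live cells
(generation 1 grid is the final answer)

Answer: ........*
.*....*.*
*.*...***
.........
.......*.
...*.....
**.**.*.*
.......*.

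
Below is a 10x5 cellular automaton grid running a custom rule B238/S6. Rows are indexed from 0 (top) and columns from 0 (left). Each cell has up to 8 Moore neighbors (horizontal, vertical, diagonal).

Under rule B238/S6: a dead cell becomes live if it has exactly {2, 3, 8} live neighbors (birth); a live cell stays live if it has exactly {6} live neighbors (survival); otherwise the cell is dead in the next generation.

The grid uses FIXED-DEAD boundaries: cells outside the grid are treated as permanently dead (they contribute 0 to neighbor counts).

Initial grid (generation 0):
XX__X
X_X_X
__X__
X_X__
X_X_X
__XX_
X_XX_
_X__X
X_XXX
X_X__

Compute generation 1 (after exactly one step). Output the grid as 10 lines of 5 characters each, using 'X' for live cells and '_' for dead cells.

Simulating step by step:
Generation 0 (given above): 25 live cells
Generation 1: 8 live cells
(generation 1 grid is the final answer)

Answer: __XX_
_____
X____
_____
_____
X___X
____X
X____
_____
____X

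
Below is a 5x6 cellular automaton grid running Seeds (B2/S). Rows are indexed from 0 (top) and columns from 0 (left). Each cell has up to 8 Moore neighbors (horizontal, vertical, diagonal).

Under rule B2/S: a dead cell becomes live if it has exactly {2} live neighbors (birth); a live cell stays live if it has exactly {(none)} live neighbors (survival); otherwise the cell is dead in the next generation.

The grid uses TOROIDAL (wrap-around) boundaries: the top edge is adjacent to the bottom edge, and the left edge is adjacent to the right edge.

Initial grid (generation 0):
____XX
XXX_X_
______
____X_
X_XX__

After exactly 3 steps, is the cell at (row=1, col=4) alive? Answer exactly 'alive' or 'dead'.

Answer: alive

Derivation:
Simulating step by step:
Generation 0 (given above): 10 live cells
Generation 1: 7 live cells
______
______
X_X_X_
_XX__X
_X____
Generation 2: 4 live cells
______
_X_X_X
______
____X_
______
Generation 3: 10 live cells
X_X_X_
X_X_X_
X_XX_X
______
______

Cell (1,4) at generation 3: 1 -> alive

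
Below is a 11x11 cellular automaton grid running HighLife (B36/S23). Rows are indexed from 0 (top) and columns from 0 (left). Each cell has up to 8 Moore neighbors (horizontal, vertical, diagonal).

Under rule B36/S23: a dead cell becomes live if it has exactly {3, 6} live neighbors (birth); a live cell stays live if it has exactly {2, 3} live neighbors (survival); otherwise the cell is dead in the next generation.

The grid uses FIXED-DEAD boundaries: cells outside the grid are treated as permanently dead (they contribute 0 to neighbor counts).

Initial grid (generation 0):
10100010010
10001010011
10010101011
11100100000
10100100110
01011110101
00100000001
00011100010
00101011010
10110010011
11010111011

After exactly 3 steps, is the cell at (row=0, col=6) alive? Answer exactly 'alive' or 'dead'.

Simulating step by step:
Generation 0 (given above): 56 live cells
Generation 1: 62 live cells
01000100011
10011011000
10110100111
10110100001
11000001110
01011111101
00101010001
00101110111
01110011010
10000000000
11011111111
Generation 2: 56 live cells
00001110000
10010011000
10001101111
11010011011
10000000001
11011000001
01110001011
00011000101
01111011011
10000000001
11001111110
Generation 3: 50 live cells
00001111000
00010100010
10111110001
11001111000
00011000001
10011000001
11000000101
00000110010
01101101101
10000000001
11000111110

Cell (0,6) at generation 3: 1 -> alive

Answer: alive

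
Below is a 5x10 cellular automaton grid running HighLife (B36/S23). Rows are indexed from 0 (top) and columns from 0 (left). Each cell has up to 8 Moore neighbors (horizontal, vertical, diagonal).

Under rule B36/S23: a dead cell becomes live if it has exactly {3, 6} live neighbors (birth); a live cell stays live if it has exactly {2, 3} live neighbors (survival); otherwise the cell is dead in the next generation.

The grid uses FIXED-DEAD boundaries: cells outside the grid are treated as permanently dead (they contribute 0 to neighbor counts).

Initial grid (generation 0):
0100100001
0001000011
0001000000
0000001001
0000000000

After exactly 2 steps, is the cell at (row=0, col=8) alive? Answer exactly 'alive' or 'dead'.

Simulating step by step:
Generation 0 (given above): 9 live cells
Generation 1: 9 live cells
0000000011
0011100011
0000000011
0000000000
0000000000
Generation 2: 8 live cells
0001000011
0001000100
0001000011
0000000000
0000000000

Cell (0,8) at generation 2: 1 -> alive

Answer: alive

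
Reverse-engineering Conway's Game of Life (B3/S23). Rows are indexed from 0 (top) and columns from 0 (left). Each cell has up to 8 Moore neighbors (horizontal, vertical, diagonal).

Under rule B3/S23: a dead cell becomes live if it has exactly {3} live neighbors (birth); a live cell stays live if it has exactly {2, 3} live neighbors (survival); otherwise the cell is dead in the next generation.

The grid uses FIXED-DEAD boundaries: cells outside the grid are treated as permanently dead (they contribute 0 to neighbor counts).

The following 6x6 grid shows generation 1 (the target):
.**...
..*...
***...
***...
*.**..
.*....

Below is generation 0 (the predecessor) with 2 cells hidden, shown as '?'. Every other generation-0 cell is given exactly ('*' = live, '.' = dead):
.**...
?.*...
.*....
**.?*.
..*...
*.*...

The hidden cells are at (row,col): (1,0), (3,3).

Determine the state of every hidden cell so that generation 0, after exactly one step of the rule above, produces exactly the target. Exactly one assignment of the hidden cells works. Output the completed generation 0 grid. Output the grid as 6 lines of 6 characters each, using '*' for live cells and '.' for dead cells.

Hidden generation-0 cells (in order): (1,0), (3,3).
A hidden cell only influences target cells in its own 3x3 neighborhood. Try each of the 2^2 = 4 assignments, step the completed generation 0 forward once under B3/S23, and compare with the target:
  (1,0)=. (3,3)=. -> step reproduces the target at every cell -> ACCEPT
  (1,0)=. (3,3)=* -> step gives (2,2)='.' but target has '*' -> reject
  (1,0)=* (3,3)=. -> step gives (1,0)='*' but target has '.' -> reject
  (1,0)=* (3,3)=* -> step gives (1,0)='*' but target has '.' -> reject
Unique solution: (1,0)=dead, (3,3)=dead.
Check: live-neighbor counts of every cell in the completed generation 0:
122200
243200
333211
233201
352311
031200
Applying B3/S23 to generation 0 with these counts gives:
.**...
..*...
***...
***...
*.**..
.*....
which matches the target exactly.

Answer: .**...
..*...
.*....
**..*.
..*...
*.*...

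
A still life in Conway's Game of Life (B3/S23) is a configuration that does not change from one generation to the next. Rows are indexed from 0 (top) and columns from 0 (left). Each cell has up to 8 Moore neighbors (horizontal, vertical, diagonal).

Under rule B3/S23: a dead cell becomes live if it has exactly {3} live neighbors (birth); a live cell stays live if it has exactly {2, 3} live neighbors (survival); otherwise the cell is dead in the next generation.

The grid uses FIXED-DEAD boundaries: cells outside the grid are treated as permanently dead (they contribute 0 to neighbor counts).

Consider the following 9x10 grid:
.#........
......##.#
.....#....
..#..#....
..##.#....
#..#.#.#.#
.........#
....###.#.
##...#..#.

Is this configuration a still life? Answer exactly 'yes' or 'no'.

Answer: no

Derivation:
Compute generation 1 and compare to generation 0 (given above):
Generation 1:
..........
......#...
.....#....
..##.##...
.###.#....
..##..#.#.
.......#.#
....######
....####..
Cell (0,1) differs: gen0=1 vs gen1=0 -> NOT a still life.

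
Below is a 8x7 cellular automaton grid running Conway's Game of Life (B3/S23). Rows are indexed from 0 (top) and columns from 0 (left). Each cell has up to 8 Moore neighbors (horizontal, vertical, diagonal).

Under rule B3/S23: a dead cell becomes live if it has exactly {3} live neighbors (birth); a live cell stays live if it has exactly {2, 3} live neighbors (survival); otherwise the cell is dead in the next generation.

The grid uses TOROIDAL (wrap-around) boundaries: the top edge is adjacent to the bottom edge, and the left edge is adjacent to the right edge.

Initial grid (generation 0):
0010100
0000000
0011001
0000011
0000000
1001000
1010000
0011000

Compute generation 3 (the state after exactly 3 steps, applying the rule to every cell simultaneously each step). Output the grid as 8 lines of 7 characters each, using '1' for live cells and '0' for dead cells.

Answer: 0101000
0010000
0000001
1000000
1000001
1100001
0101000
1000000

Derivation:
Simulating step by step:
Generation 0 (given above): 13 live cells
Generation 1: 10 live cells
0010000
0010000
0000011
0000011
0000001
0100000
0010000
0010000
Generation 2: 14 live cells
0111000
0000000
0000011
1000000
1000011
0000000
0110000
0111000
Generation 3: 13 live cells
(generation 3 grid is the final answer)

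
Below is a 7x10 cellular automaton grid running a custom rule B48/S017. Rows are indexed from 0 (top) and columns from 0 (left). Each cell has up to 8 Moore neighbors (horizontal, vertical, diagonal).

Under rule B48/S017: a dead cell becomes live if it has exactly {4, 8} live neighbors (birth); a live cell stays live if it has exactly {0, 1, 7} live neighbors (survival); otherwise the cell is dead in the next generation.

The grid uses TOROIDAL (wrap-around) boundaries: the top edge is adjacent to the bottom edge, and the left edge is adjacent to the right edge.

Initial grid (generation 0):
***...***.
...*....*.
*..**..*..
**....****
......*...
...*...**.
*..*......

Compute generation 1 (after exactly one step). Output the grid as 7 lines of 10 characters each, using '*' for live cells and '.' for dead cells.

Answer: ......*..*
.**......*
..........
..........
.........*
...*....*.
.**.....**

Derivation:
Simulating step by step:
Generation 0 (given above): 24 live cells
Generation 1: 12 live cells
(generation 1 grid is the final answer)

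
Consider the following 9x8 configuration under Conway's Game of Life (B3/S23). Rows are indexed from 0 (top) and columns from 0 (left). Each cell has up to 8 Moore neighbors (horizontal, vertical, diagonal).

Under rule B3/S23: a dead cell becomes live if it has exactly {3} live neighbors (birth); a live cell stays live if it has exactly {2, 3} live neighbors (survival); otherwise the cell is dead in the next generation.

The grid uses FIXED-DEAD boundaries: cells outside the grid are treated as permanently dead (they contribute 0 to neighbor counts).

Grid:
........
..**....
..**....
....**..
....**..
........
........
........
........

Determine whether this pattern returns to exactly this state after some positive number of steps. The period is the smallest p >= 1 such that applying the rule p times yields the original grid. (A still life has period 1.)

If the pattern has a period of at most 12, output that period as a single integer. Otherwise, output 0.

Answer: 2

Derivation:
Simulating and comparing each generation to the original:
Gen 0 (original, given above): 8 live cells
Gen 1: 6 live cells, differs from original
Gen 2: 8 live cells, MATCHES original -> period = 2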